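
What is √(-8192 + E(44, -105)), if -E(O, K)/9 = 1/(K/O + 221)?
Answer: 2*I*√189492482009/9619 ≈ 90.51*I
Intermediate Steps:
E(O, K) = -9/(221 + K/O) (E(O, K) = -9/(K/O + 221) = -9/(221 + K/O))
√(-8192 + E(44, -105)) = √(-8192 - 9*44/(-105 + 221*44)) = √(-8192 - 9*44/(-105 + 9724)) = √(-8192 - 9*44/9619) = √(-8192 - 9*44*1/9619) = √(-8192 - 396/9619) = √(-78799244/9619) = 2*I*√189492482009/9619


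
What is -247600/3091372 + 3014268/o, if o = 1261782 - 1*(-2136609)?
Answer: 706398507008/875474231871 ≈ 0.80688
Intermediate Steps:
o = 3398391 (o = 1261782 + 2136609 = 3398391)
-247600/3091372 + 3014268/o = -247600/3091372 + 3014268/3398391 = -247600*1/3091372 + 3014268*(1/3398391) = -61900/772843 + 1004756/1132797 = 706398507008/875474231871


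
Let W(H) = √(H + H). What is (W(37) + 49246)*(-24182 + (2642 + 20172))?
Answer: -67368528 - 1368*√74 ≈ -6.7380e+7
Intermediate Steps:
W(H) = √2*√H (W(H) = √(2*H) = √2*√H)
(W(37) + 49246)*(-24182 + (2642 + 20172)) = (√2*√37 + 49246)*(-24182 + (2642 + 20172)) = (√74 + 49246)*(-24182 + 22814) = (49246 + √74)*(-1368) = -67368528 - 1368*√74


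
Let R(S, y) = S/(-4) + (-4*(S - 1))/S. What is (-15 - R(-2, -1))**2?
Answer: 361/4 ≈ 90.250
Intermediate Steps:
R(S, y) = -S/4 + (4 - 4*S)/S (R(S, y) = S*(-1/4) + (-4*(-1 + S))/S = -S/4 + (4 - 4*S)/S)
(-15 - R(-2, -1))**2 = (-15 - (-4 + 4/(-2) - 1/4*(-2)))**2 = (-15 - (-4 + 4*(-1/2) + 1/2))**2 = (-15 - (-4 - 2 + 1/2))**2 = (-15 - 1*(-11/2))**2 = (-15 + 11/2)**2 = (-19/2)**2 = 361/4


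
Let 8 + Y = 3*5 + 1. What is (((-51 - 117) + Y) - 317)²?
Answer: 227529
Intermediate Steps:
Y = 8 (Y = -8 + (3*5 + 1) = -8 + (15 + 1) = -8 + 16 = 8)
(((-51 - 117) + Y) - 317)² = (((-51 - 117) + 8) - 317)² = ((-168 + 8) - 317)² = (-160 - 317)² = (-477)² = 227529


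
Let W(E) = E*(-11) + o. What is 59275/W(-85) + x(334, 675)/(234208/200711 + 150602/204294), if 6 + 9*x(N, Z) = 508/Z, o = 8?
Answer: 113729366661332651/1818166140564525 ≈ 62.552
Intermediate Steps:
x(N, Z) = -⅔ + 508/(9*Z) (x(N, Z) = -⅔ + (508/Z)/9 = -⅔ + 508/(9*Z))
W(E) = 8 - 11*E (W(E) = E*(-11) + 8 = -11*E + 8 = 8 - 11*E)
59275/W(-85) + x(334, 675)/(234208/200711 + 150602/204294) = 59275/(8 - 11*(-85)) + ((2/9)*(254 - 3*675)/675)/(234208/200711 + 150602/204294) = 59275/(8 + 935) + ((2/9)*(1/675)*(254 - 2025))/(234208*(1/200711) + 150602*(1/204294)) = 59275/943 + ((2/9)*(1/675)*(-1771))/(234208/200711 + 75301/102147) = 59275*(1/943) - 3542/(6075*39037383587/20502026517) = 59275/943 - 3542/6075*20502026517/39037383587 = 59275/943 - 24206059307738/79050701763675 = 113729366661332651/1818166140564525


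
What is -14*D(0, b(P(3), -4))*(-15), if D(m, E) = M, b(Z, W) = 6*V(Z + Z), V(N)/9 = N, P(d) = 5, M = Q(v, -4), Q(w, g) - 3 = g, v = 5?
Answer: -210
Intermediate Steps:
Q(w, g) = 3 + g
M = -1 (M = 3 - 4 = -1)
V(N) = 9*N
b(Z, W) = 108*Z (b(Z, W) = 6*(9*(Z + Z)) = 6*(9*(2*Z)) = 6*(18*Z) = 108*Z)
D(m, E) = -1
-14*D(0, b(P(3), -4))*(-15) = -14*(-1)*(-15) = 14*(-15) = -210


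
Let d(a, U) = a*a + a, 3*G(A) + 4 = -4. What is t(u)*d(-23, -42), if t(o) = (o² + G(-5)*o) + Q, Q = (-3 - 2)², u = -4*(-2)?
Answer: 102718/3 ≈ 34239.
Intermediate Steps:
u = 8
G(A) = -8/3 (G(A) = -4/3 + (⅓)*(-4) = -4/3 - 4/3 = -8/3)
Q = 25 (Q = (-5)² = 25)
d(a, U) = a + a² (d(a, U) = a² + a = a + a²)
t(o) = 25 + o² - 8*o/3 (t(o) = (o² - 8*o/3) + 25 = 25 + o² - 8*o/3)
t(u)*d(-23, -42) = (25 + 8² - 8/3*8)*(-23*(1 - 23)) = (25 + 64 - 64/3)*(-23*(-22)) = (203/3)*506 = 102718/3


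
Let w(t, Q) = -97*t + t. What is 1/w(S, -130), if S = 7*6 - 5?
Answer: -1/3552 ≈ -0.00028153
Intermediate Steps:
S = 37 (S = 42 - 5 = 37)
w(t, Q) = -96*t
1/w(S, -130) = 1/(-96*37) = 1/(-3552) = -1/3552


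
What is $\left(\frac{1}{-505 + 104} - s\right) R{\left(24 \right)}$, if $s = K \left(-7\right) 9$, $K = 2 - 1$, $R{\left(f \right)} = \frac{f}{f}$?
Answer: $\frac{25262}{401} \approx 62.997$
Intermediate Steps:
$R{\left(f \right)} = 1$
$K = 1$
$s = -63$ ($s = 1 \left(-7\right) 9 = \left(-7\right) 9 = -63$)
$\left(\frac{1}{-505 + 104} - s\right) R{\left(24 \right)} = \left(\frac{1}{-505 + 104} - -63\right) 1 = \left(\frac{1}{-401} + 63\right) 1 = \left(- \frac{1}{401} + 63\right) 1 = \frac{25262}{401} \cdot 1 = \frac{25262}{401}$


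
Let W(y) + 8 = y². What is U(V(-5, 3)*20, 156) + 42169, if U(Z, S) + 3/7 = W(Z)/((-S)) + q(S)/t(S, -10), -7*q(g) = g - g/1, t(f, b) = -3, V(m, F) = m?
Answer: 11494534/273 ≈ 42105.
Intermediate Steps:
q(g) = 0 (q(g) = -(g - g/1)/7 = -(g - g)/7 = -⅐*0 = 0)
W(y) = -8 + y²
U(Z, S) = -3/7 - (-8 + Z²)/S (U(Z, S) = -3/7 + ((-8 + Z²)/((-S)) + 0/(-3)) = -3/7 + ((-8 + Z²)*(-1/S) + 0*(-⅓)) = -3/7 + (-(-8 + Z²)/S + 0) = -3/7 - (-8 + Z²)/S)
U(V(-5, 3)*20, 156) + 42169 = (8 - (-5*20)² - 3/7*156)/156 + 42169 = (8 - 1*(-100)² - 468/7)/156 + 42169 = (8 - 1*10000 - 468/7)/156 + 42169 = (8 - 10000 - 468/7)/156 + 42169 = (1/156)*(-70412/7) + 42169 = -17603/273 + 42169 = 11494534/273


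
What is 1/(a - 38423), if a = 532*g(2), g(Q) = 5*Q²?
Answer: -1/27783 ≈ -3.5993e-5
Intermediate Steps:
a = 10640 (a = 532*(5*2²) = 532*(5*4) = 532*20 = 10640)
1/(a - 38423) = 1/(10640 - 38423) = 1/(-27783) = -1/27783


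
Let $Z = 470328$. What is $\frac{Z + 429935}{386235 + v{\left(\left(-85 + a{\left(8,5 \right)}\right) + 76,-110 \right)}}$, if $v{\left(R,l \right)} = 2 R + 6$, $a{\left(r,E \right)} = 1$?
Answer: $\frac{128609}{55175} \approx 2.3309$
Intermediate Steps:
$v{\left(R,l \right)} = 6 + 2 R$
$\frac{Z + 429935}{386235 + v{\left(\left(-85 + a{\left(8,5 \right)}\right) + 76,-110 \right)}} = \frac{470328 + 429935}{386235 + \left(6 + 2 \left(\left(-85 + 1\right) + 76\right)\right)} = \frac{900263}{386235 + \left(6 + 2 \left(-84 + 76\right)\right)} = \frac{900263}{386235 + \left(6 + 2 \left(-8\right)\right)} = \frac{900263}{386235 + \left(6 - 16\right)} = \frac{900263}{386235 - 10} = \frac{900263}{386225} = 900263 \cdot \frac{1}{386225} = \frac{128609}{55175}$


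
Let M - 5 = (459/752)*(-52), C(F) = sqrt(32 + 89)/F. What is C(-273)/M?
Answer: 188/124761 ≈ 0.0015069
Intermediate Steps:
C(F) = 11/F (C(F) = sqrt(121)/F = 11/F)
M = -5027/188 (M = 5 + (459/752)*(-52) = 5 - 5967/188 = -5027/188 ≈ -26.739)
C(-273)/M = (11/(-273))/(-5027/188) = (11*(-1/273))*(-188/5027) = -11/273*(-188/5027) = 188/124761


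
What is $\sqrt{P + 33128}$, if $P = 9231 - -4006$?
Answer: $\sqrt{46365} \approx 215.33$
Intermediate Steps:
$P = 13237$ ($P = 9231 + 4006 = 13237$)
$\sqrt{P + 33128} = \sqrt{13237 + 33128} = \sqrt{46365}$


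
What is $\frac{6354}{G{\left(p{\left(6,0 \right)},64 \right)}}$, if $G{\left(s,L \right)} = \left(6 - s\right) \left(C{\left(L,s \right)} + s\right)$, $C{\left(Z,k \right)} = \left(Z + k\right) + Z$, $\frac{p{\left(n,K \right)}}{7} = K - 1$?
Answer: $\frac{1059}{247} \approx 4.2875$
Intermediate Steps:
$p{\left(n,K \right)} = -7 + 7 K$ ($p{\left(n,K \right)} = 7 \left(K - 1\right) = 7 \left(-1 + K\right) = -7 + 7 K$)
$C{\left(Z,k \right)} = k + 2 Z$
$G{\left(s,L \right)} = \left(6 - s\right) \left(2 L + 2 s\right)$ ($G{\left(s,L \right)} = \left(6 - s\right) \left(\left(s + 2 L\right) + s\right) = \left(6 - s\right) \left(2 L + 2 s\right)$)
$\frac{6354}{G{\left(p{\left(6,0 \right)},64 \right)}} = \frac{6354}{- 2 \left(-7 + 7 \cdot 0\right)^{2} + 12 \cdot 64 + 12 \left(-7 + 7 \cdot 0\right) - 128 \left(-7 + 7 \cdot 0\right)} = \frac{6354}{- 2 \left(-7 + 0\right)^{2} + 768 + 12 \left(-7 + 0\right) - 128 \left(-7 + 0\right)} = \frac{6354}{- 2 \left(-7\right)^{2} + 768 + 12 \left(-7\right) - 128 \left(-7\right)} = \frac{6354}{\left(-2\right) 49 + 768 - 84 + 896} = \frac{6354}{-98 + 768 - 84 + 896} = \frac{6354}{1482} = 6354 \cdot \frac{1}{1482} = \frac{1059}{247}$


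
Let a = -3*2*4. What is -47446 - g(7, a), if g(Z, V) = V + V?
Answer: -47398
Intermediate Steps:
a = -24 (a = -6*4 = -24)
g(Z, V) = 2*V
-47446 - g(7, a) = -47446 - 2*(-24) = -47446 - 1*(-48) = -47446 + 48 = -47398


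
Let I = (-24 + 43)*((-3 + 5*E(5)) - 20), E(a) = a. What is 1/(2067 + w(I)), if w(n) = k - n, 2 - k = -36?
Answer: 1/2067 ≈ 0.00048379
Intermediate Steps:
k = 38 (k = 2 - 1*(-36) = 2 + 36 = 38)
I = 38 (I = (-24 + 43)*((-3 + 5*5) - 20) = 19*((-3 + 25) - 20) = 19*(22 - 20) = 19*2 = 38)
w(n) = 38 - n
1/(2067 + w(I)) = 1/(2067 + (38 - 1*38)) = 1/(2067 + (38 - 38)) = 1/(2067 + 0) = 1/2067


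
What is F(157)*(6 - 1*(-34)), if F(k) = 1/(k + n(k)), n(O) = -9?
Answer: 10/37 ≈ 0.27027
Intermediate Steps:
F(k) = 1/(-9 + k) (F(k) = 1/(k - 9) = 1/(-9 + k))
F(157)*(6 - 1*(-34)) = (6 - 1*(-34))/(-9 + 157) = (6 + 34)/148 = (1/148)*40 = 10/37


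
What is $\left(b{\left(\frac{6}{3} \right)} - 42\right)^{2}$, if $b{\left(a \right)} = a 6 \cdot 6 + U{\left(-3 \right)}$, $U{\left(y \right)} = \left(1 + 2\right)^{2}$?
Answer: $1521$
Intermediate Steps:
$U{\left(y \right)} = 9$ ($U{\left(y \right)} = 3^{2} = 9$)
$b{\left(a \right)} = 9 + 36 a$ ($b{\left(a \right)} = a 6 \cdot 6 + 9 = a 36 + 9 = 36 a + 9 = 9 + 36 a$)
$\left(b{\left(\frac{6}{3} \right)} - 42\right)^{2} = \left(\left(9 + 36 \cdot \frac{6}{3}\right) - 42\right)^{2} = \left(\left(9 + 36 \cdot 6 \cdot \frac{1}{3}\right) - 42\right)^{2} = \left(\left(9 + 36 \cdot 2\right) - 42\right)^{2} = \left(\left(9 + 72\right) - 42\right)^{2} = \left(81 - 42\right)^{2} = 39^{2} = 1521$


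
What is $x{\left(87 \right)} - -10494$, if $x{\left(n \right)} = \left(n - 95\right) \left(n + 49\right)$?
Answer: $9406$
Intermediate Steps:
$x{\left(n \right)} = \left(-95 + n\right) \left(49 + n\right)$
$x{\left(87 \right)} - -10494 = \left(-4655 + 87^{2} - 4002\right) - -10494 = \left(-4655 + 7569 - 4002\right) + 10494 = -1088 + 10494 = 9406$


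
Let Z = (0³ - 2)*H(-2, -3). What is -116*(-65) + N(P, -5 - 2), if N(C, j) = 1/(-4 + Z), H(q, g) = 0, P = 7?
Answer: 30159/4 ≈ 7539.8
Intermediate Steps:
Z = 0 (Z = (0³ - 2)*0 = (0 - 2)*0 = -2*0 = 0)
N(C, j) = -¼ (N(C, j) = 1/(-4 + 0) = 1/(-4) = -¼)
-116*(-65) + N(P, -5 - 2) = -116*(-65) - ¼ = 7540 - ¼ = 30159/4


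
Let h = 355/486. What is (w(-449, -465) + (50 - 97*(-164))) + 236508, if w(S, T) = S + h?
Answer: 122480617/486 ≈ 2.5202e+5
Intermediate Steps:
h = 355/486 (h = 355*(1/486) = 355/486 ≈ 0.73045)
w(S, T) = 355/486 + S (w(S, T) = S + 355/486 = 355/486 + S)
(w(-449, -465) + (50 - 97*(-164))) + 236508 = ((355/486 - 449) + (50 - 97*(-164))) + 236508 = (-217859/486 + (50 + 15908)) + 236508 = (-217859/486 + 15958) + 236508 = 7537729/486 + 236508 = 122480617/486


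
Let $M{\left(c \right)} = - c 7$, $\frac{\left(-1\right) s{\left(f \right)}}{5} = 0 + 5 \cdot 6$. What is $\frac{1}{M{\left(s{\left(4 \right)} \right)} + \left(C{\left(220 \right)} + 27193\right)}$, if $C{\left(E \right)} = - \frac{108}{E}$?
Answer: $\frac{55}{1553338} \approx 3.5408 \cdot 10^{-5}$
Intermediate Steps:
$s{\left(f \right)} = -150$ ($s{\left(f \right)} = - 5 \left(0 + 5 \cdot 6\right) = - 5 \left(0 + 30\right) = \left(-5\right) 30 = -150$)
$M{\left(c \right)} = - 7 c$
$\frac{1}{M{\left(s{\left(4 \right)} \right)} + \left(C{\left(220 \right)} + 27193\right)} = \frac{1}{\left(-7\right) \left(-150\right) + \left(- \frac{108}{220} + 27193\right)} = \frac{1}{1050 + \left(\left(-108\right) \frac{1}{220} + 27193\right)} = \frac{1}{1050 + \left(- \frac{27}{55} + 27193\right)} = \frac{1}{1050 + \frac{1495588}{55}} = \frac{1}{\frac{1553338}{55}} = \frac{55}{1553338}$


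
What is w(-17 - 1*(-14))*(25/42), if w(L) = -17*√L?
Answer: -425*I*√3/42 ≈ -17.527*I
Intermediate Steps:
w(-17 - 1*(-14))*(25/42) = (-17*√(-17 - 1*(-14)))*(25/42) = (-17*√(-17 + 14))*(25*(1/42)) = -17*I*√3*(25/42) = -425*I*√3/42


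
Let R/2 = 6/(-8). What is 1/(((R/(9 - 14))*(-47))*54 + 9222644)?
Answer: 5/46109413 ≈ 1.0844e-7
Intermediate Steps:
R = -3/2 (R = 2*(6/(-8)) = 2*(6*(-1/8)) = 2*(-3/4) = -3/2 ≈ -1.5000)
1/(((R/(9 - 14))*(-47))*54 + 9222644) = 1/(((-3/2/(9 - 14))*(-47))*54 + 9222644) = 1/(((-3/2/(-5))*(-47))*54 + 9222644) = 1/((-1/5*(-3/2)*(-47))*54 + 9222644) = 1/(((3/10)*(-47))*54 + 9222644) = 1/(-141/10*54 + 9222644) = 1/(-3807/5 + 9222644) = 1/(46109413/5) = 5/46109413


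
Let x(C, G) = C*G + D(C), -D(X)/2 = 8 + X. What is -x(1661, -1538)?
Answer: 2557956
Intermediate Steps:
D(X) = -16 - 2*X (D(X) = -2*(8 + X) = -16 - 2*X)
x(C, G) = -16 - 2*C + C*G (x(C, G) = C*G + (-16 - 2*C) = -16 - 2*C + C*G)
-x(1661, -1538) = -(-16 - 2*1661 + 1661*(-1538)) = -(-16 - 3322 - 2554618) = -1*(-2557956) = 2557956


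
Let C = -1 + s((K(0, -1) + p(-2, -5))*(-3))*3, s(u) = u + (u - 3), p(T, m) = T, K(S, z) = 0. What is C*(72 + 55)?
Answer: 3302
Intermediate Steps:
s(u) = -3 + 2*u (s(u) = u + (-3 + u) = -3 + 2*u)
C = 26 (C = -1 + (-3 + 2*((0 - 2)*(-3)))*3 = -1 + (-3 + 2*(-2*(-3)))*3 = -1 + (-3 + 2*6)*3 = -1 + (-3 + 12)*3 = -1 + 9*3 = -1 + 27 = 26)
C*(72 + 55) = 26*(72 + 55) = 26*127 = 3302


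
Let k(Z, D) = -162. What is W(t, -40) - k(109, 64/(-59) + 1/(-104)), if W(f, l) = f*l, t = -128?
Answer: 5282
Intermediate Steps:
W(t, -40) - k(109, 64/(-59) + 1/(-104)) = -128*(-40) - 1*(-162) = 5120 + 162 = 5282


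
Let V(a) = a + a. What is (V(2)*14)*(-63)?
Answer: -3528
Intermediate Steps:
V(a) = 2*a
(V(2)*14)*(-63) = ((2*2)*14)*(-63) = (4*14)*(-63) = 56*(-63) = -3528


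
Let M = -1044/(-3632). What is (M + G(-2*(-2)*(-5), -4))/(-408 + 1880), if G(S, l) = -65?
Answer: -58759/1336576 ≈ -0.043962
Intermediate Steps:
M = 261/908 (M = -1044*(-1/3632) = 261/908 ≈ 0.28745)
(M + G(-2*(-2)*(-5), -4))/(-408 + 1880) = (261/908 - 65)/(-408 + 1880) = -58759/908/1472 = -58759/908*1/1472 = -58759/1336576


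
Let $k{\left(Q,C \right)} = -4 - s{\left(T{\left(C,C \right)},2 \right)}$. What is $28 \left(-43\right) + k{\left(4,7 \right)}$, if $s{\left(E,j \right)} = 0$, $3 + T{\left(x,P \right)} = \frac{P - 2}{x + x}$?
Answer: $-1208$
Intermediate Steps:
$T{\left(x,P \right)} = -3 + \frac{-2 + P}{2 x}$ ($T{\left(x,P \right)} = -3 + \frac{P - 2}{x + x} = -3 + \frac{-2 + P}{2 x}$)
$k{\left(Q,C \right)} = -4$ ($k{\left(Q,C \right)} = -4 - 0 = -4 + 0 = -4$)
$28 \left(-43\right) + k{\left(4,7 \right)} = 28 \left(-43\right) - 4 = -1204 - 4 = -1208$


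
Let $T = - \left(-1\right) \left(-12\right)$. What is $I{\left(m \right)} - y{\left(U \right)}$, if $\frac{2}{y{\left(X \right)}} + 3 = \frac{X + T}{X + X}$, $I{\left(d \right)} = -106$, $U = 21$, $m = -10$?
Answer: $- \frac{4106}{39} \approx -105.28$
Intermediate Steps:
$T = -12$ ($T = \left(-1\right) 12 = -12$)
$y{\left(X \right)} = \frac{2}{-3 + \frac{-12 + X}{2 X}}$ ($y{\left(X \right)} = \frac{2}{-3 + \frac{X - 12}{X + X}} = \frac{2}{-3 + \frac{-12 + X}{2 X}}$)
$I{\left(m \right)} - y{\left(U \right)} = -106 - \left(-4\right) 21 \frac{1}{12 + 5 \cdot 21} = -106 - \left(-4\right) 21 \frac{1}{12 + 105} = -106 - \left(-4\right) 21 \cdot \frac{1}{117} = -106 - - \frac{28}{39} = -106 + \frac{28}{39} = - \frac{4106}{39}$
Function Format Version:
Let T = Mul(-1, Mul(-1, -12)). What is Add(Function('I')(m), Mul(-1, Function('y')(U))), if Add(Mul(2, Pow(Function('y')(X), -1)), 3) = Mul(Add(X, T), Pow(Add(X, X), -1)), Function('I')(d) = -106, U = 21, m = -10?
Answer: Rational(-4106, 39) ≈ -105.28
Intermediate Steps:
T = -12 (T = Mul(-1, 12) = -12)
Function('y')(X) = Mul(2, Pow(Add(-3, Mul(Rational(1, 2), Pow(X, -1), Add(-12, X))), -1)) (Function('y')(X) = Mul(2, Pow(Add(-3, Mul(Add(X, -12), Pow(Add(X, X), -1))), -1)) = Mul(2, Pow(Add(-3, Mul(Add(-12, X), Pow(Mul(2, X), -1))), -1)) = Mul(2, Pow(Add(-3, Mul(Add(-12, X), Mul(Rational(1, 2), Pow(X, -1)))), -1)) = Mul(2, Pow(Add(-3, Mul(Rational(1, 2), Pow(X, -1), Add(-12, X))), -1)))
Add(Function('I')(m), Mul(-1, Function('y')(U))) = Add(-106, Mul(-1, Mul(-4, 21, Pow(Add(12, Mul(5, 21)), -1)))) = Add(-106, Mul(-1, Mul(-4, 21, Pow(Add(12, 105), -1)))) = Add(-106, Mul(-1, Mul(-4, 21, Pow(117, -1)))) = Add(-106, Mul(-1, Mul(-4, 21, Rational(1, 117)))) = Add(-106, Mul(-1, Rational(-28, 39))) = Add(-106, Rational(28, 39)) = Rational(-4106, 39)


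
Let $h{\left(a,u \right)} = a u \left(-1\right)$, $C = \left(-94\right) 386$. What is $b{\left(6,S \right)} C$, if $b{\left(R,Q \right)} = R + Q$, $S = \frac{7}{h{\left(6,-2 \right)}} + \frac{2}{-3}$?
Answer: $- \frac{644041}{3} \approx -2.1468 \cdot 10^{5}$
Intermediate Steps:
$C = -36284$
$h{\left(a,u \right)} = - a u$
$S = - \frac{1}{12}$ ($S = \frac{7}{\left(-1\right) 6 \left(-2\right)} + \frac{2}{-3} = \frac{7}{12} + 2 \left(- \frac{1}{3}\right) = 7 \cdot \frac{1}{12} - \frac{2}{3} = \frac{7}{12} - \frac{2}{3} = - \frac{1}{12} \approx -0.083333$)
$b{\left(R,Q \right)} = Q + R$
$b{\left(6,S \right)} C = \left(- \frac{1}{12} + 6\right) \left(-36284\right) = \frac{71}{12} \left(-36284\right) = - \frac{644041}{3}$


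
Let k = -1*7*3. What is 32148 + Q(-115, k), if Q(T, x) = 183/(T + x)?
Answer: 4371945/136 ≈ 32147.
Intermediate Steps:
k = -21 (k = -7*3 = -21)
32148 + Q(-115, k) = 32148 + 183/(-115 - 21) = 32148 + 183/(-136) = 32148 + 183*(-1/136) = 32148 - 183/136 = 4371945/136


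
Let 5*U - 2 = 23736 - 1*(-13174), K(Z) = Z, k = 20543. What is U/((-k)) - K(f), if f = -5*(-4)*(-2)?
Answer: 4071688/102715 ≈ 39.641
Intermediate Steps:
f = -40 (f = 20*(-2) = -40)
U = 36912/5 (U = ⅖ + (23736 - 1*(-13174))/5 = ⅖ + (23736 + 13174)/5 = ⅖ + (⅕)*36910 = ⅖ + 7382 = 36912/5 ≈ 7382.4)
U/((-k)) - K(f) = 36912/(5*((-1*20543))) - 1*(-40) = (36912/5)/(-20543) + 40 = (36912/5)*(-1/20543) + 40 = -36912/102715 + 40 = 4071688/102715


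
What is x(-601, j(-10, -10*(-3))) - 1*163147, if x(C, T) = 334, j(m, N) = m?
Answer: -162813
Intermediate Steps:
x(-601, j(-10, -10*(-3))) - 1*163147 = 334 - 1*163147 = 334 - 163147 = -162813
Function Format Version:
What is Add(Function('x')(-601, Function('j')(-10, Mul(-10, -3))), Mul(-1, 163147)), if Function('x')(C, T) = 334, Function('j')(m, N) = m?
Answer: -162813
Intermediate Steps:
Add(Function('x')(-601, Function('j')(-10, Mul(-10, -3))), Mul(-1, 163147)) = Add(334, Mul(-1, 163147)) = Add(334, -163147) = -162813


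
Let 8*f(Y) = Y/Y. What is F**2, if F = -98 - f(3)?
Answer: 616225/64 ≈ 9628.5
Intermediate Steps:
f(Y) = 1/8 (f(Y) = (Y/Y)/8 = (1/8)*1 = 1/8)
F = -785/8 (F = -98 - 1*1/8 = -98 - 1/8 = -785/8 ≈ -98.125)
F**2 = (-785/8)**2 = 616225/64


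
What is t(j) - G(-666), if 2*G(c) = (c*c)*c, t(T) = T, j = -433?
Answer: 147703715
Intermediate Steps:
G(c) = c³/2 (G(c) = ((c*c)*c)/2 = (c²*c)/2 = c³/2)
t(j) - G(-666) = -433 - (-666)³/2 = -433 - (-295408296)/2 = -433 - 1*(-147704148) = -433 + 147704148 = 147703715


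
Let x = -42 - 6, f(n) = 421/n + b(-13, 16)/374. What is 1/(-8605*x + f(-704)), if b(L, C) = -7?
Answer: 1088/449386849 ≈ 2.4211e-6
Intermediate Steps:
f(n) = -7/374 + 421/n (f(n) = 421/n - 7/374 = -7/374 + 421/n)
x = -48
1/(-8605*x + f(-704)) = 1/(-8605*(-48) + (-7/374 + 421/(-704))) = 1/(413040 + (-7/374 + 421*(-1/704))) = 1/(413040 + (-7/374 - 421/704)) = 1/(413040 - 671/1088) = 1/(449386849/1088) = 1088/449386849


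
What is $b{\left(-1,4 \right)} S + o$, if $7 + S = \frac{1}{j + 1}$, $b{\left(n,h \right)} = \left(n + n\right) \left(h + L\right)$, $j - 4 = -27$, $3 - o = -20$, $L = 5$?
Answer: $\frac{1648}{11} \approx 149.82$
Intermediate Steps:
$o = 23$ ($o = 3 - -20 = 3 + 20 = 23$)
$j = -23$ ($j = 4 - 27 = -23$)
$b{\left(n,h \right)} = 2 n \left(5 + h\right)$ ($b{\left(n,h \right)} = \left(n + n\right) \left(h + 5\right) = 2 n \left(5 + h\right)$)
$S = - \frac{155}{22}$ ($S = -7 + \frac{1}{-23 + 1} = -7 + \frac{1}{-22} = -7 - \frac{1}{22} = - \frac{155}{22} \approx -7.0455$)
$b{\left(-1,4 \right)} S + o = 2 \left(-1\right) \left(5 + 4\right) \left(- \frac{155}{22}\right) + 23 = 2 \left(-1\right) 9 \left(- \frac{155}{22}\right) + 23 = \left(-18\right) \left(- \frac{155}{22}\right) + 23 = \frac{1395}{11} + 23 = \frac{1648}{11}$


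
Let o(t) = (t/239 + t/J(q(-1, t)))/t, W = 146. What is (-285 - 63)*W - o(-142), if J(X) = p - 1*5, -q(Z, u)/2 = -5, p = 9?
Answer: -48572691/956 ≈ -50808.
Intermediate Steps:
q(Z, u) = 10 (q(Z, u) = -2*(-5) = 10)
J(X) = 4 (J(X) = 9 - 1*5 = 9 - 5 = 4)
o(t) = 243/956 (o(t) = (t/239 + t/4)/t = (243*t/956)/t = 243/956)
(-285 - 63)*W - o(-142) = (-285 - 63)*146 - 1*243/956 = -348*146 - 243/956 = -50808 - 243/956 = -48572691/956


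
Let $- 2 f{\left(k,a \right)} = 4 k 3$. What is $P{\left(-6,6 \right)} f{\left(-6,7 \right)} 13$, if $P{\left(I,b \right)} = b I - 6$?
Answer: $-19656$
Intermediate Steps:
$f{\left(k,a \right)} = - 6 k$ ($f{\left(k,a \right)} = - \frac{4 k 3}{2} = - \frac{12 k}{2} = - 6 k$)
$P{\left(I,b \right)} = -6 + I b$ ($P{\left(I,b \right)} = I b - 6 = -6 + I b$)
$P{\left(-6,6 \right)} f{\left(-6,7 \right)} 13 = \left(-6 - 36\right) \left(\left(-6\right) \left(-6\right)\right) 13 = \left(-6 - 36\right) 36 \cdot 13 = \left(-42\right) 36 \cdot 13 = \left(-1512\right) 13 = -19656$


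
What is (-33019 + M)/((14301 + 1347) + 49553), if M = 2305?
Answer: -30714/65201 ≈ -0.47107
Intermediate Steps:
(-33019 + M)/((14301 + 1347) + 49553) = (-33019 + 2305)/((14301 + 1347) + 49553) = -30714/(15648 + 49553) = -30714/65201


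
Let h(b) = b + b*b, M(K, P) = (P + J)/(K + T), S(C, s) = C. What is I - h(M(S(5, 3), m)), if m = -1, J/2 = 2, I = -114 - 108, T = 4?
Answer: -2002/9 ≈ -222.44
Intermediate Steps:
I = -222
J = 4 (J = 2*2 = 4)
M(K, P) = (4 + P)/(4 + K) (M(K, P) = (P + 4)/(K + 4) = (4 + P)/(4 + K))
h(b) = b + b²
I - h(M(S(5, 3), m)) = -222 - (4 - 1)/(4 + 5)*(1 + (4 - 1)/(4 + 5)) = -222 - 3/9*(1 + 3/9) = -222 - (⅑)*3*(1 + (⅑)*3) = -222 - (1 + ⅓)/3 = -222 - 4/(3*3) = -222 - 1*4/9 = -222 - 4/9 = -2002/9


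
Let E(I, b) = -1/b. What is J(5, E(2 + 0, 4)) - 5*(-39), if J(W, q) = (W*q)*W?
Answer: 755/4 ≈ 188.75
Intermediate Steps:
J(W, q) = q*W**2
J(5, E(2 + 0, 4)) - 5*(-39) = -1/4*5**2 - 5*(-39) = -1*1/4*25 + 195 = -1/4*25 + 195 = -25/4 + 195 = 755/4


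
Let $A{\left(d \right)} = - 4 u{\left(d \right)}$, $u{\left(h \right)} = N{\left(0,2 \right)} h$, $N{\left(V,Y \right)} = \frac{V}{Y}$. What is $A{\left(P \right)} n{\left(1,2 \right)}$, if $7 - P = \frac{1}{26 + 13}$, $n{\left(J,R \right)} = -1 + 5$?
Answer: $0$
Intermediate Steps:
$n{\left(J,R \right)} = 4$
$u{\left(h \right)} = 0$ ($u{\left(h \right)} = \frac{0}{2} h = 0 \cdot \frac{1}{2} h = 0 h = 0$)
$P = \frac{272}{39}$ ($P = 7 - \frac{1}{26 + 13} = 7 - \frac{1}{39} = \frac{272}{39} \approx 6.9744$)
$A{\left(d \right)} = 0$ ($A{\left(d \right)} = \left(-4\right) 0 = 0$)
$A{\left(P \right)} n{\left(1,2 \right)} = 0 \cdot 4 = 0$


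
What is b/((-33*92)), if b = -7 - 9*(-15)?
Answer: -32/759 ≈ -0.042161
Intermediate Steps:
b = 128 (b = -7 + 135 = 128)
b/((-33*92)) = 128/((-33*92)) = 128/(-3036) = 128*(-1/3036) = -32/759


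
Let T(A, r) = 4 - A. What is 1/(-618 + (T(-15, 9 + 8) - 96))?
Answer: -1/695 ≈ -0.0014388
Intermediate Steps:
1/(-618 + (T(-15, 9 + 8) - 96)) = 1/(-618 + ((4 - 1*(-15)) - 96)) = 1/(-618 + ((4 + 15) - 96)) = 1/(-618 + (19 - 96)) = 1/(-618 - 77) = 1/(-695) = -1/695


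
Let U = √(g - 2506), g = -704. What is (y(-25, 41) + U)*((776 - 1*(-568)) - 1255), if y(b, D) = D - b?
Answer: 5874 + 89*I*√3210 ≈ 5874.0 + 5042.5*I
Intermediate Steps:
U = I*√3210 (U = √(-704 - 2506) = √(-3210) = I*√3210 ≈ 56.657*I)
(y(-25, 41) + U)*((776 - 1*(-568)) - 1255) = ((41 - 1*(-25)) + I*√3210)*((776 - 1*(-568)) - 1255) = ((41 + 25) + I*√3210)*((776 + 568) - 1255) = (66 + I*√3210)*(1344 - 1255) = (66 + I*√3210)*89 = 5874 + 89*I*√3210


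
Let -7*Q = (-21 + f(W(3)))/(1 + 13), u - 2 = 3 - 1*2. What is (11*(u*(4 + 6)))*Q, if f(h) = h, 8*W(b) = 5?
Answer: 26895/392 ≈ 68.610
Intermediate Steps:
W(b) = 5/8 (W(b) = (1/8)*5 = 5/8)
u = 3 (u = 2 + (3 - 1*2) = 2 + (3 - 2) = 2 + 1 = 3)
Q = 163/784 (Q = -(-21 + 5/8)/(7*(1 + 13)) = -(-163)/(56*14) = -1/7*(-163/112) = 163/784 ≈ 0.20791)
(11*(u*(4 + 6)))*Q = (11*(3*(4 + 6)))*(163/784) = (11*(3*10))*(163/784) = (11*30)*(163/784) = 330*(163/784) = 26895/392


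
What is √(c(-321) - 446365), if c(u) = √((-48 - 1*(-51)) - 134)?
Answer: √(-446365 + I*√131) ≈ 0.009 + 668.11*I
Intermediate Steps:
c(u) = I*√131 (c(u) = √((-48 + 51) - 134) = √(3 - 134) = √(-131) = I*√131)
√(c(-321) - 446365) = √(I*√131 - 446365) = √(-446365 + I*√131)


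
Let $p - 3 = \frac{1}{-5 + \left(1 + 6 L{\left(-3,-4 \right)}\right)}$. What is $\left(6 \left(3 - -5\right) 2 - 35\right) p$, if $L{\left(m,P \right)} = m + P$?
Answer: $\frac{8357}{46} \approx 181.67$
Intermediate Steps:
$L{\left(m,P \right)} = P + m$
$p = \frac{137}{46}$ ($p = 3 + \frac{1}{-5 + \left(1 + 6 \left(-4 - 3\right)\right)} = 3 + \frac{1}{-5 + \left(1 + 6 \left(-7\right)\right)} = 3 + \frac{1}{-5 + \left(1 - 42\right)} = 3 + \frac{1}{-5 - 41} = 3 + \frac{1}{-46} = 3 - \frac{1}{46} = \frac{137}{46} \approx 2.9783$)
$\left(6 \left(3 - -5\right) 2 - 35\right) p = \left(6 \left(3 - -5\right) 2 - 35\right) \frac{137}{46} = \left(6 \left(3 + 5\right) 2 - 35\right) \frac{137}{46} = \left(6 \cdot 8 \cdot 2 - 35\right) \frac{137}{46} = \left(48 \cdot 2 - 35\right) \frac{137}{46} = \left(96 - 35\right) \frac{137}{46} = 61 \cdot \frac{137}{46} = \frac{8357}{46}$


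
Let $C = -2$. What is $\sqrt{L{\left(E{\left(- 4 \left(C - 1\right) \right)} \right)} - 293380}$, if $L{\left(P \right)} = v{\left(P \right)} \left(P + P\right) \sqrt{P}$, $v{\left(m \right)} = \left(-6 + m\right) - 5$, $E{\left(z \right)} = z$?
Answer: $2 \sqrt{-73345 + 12 \sqrt{3}} \approx 541.57 i$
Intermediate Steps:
$v{\left(m \right)} = -11 + m$
$L{\left(P \right)} = 2 P^{\frac{3}{2}} \left(-11 + P\right)$ ($L{\left(P \right)} = \left(-11 + P\right) \left(P + P\right) \sqrt{P} = \left(-11 + P\right) 2 P \sqrt{P} = 2 P \left(-11 + P\right) \sqrt{P} = 2 P^{\frac{3}{2}} \left(-11 + P\right)$)
$\sqrt{L{\left(E{\left(- 4 \left(C - 1\right) \right)} \right)} - 293380} = \sqrt{2 \left(- 4 \left(-2 - 1\right)\right)^{\frac{3}{2}} \left(-11 - 4 \left(-2 - 1\right)\right) - 293380} = \sqrt{2 \left(\left(-4\right) \left(-3\right)\right)^{\frac{3}{2}} \left(-11 - -12\right) - 293380} = \sqrt{2 \cdot 12^{\frac{3}{2}} \left(-11 + 12\right) - 293380} = \sqrt{2 \cdot 24 \sqrt{3} \cdot 1 - 293380} = \sqrt{48 \sqrt{3} - 293380} = \sqrt{-293380 + 48 \sqrt{3}}$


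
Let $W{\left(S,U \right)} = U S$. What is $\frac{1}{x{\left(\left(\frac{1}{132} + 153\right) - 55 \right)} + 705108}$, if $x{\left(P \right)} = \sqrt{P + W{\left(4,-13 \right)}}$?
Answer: $\frac{93074256}{65627402493575} - \frac{2 \sqrt{200409}}{65627402493575} \approx 1.4182 \cdot 10^{-6}$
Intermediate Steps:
$W{\left(S,U \right)} = S U$
$x{\left(P \right)} = \sqrt{-52 + P}$ ($x{\left(P \right)} = \sqrt{P + 4 \left(-13\right)} = \sqrt{P - 52} = \sqrt{-52 + P}$)
$\frac{1}{x{\left(\left(\frac{1}{132} + 153\right) - 55 \right)} + 705108} = \frac{1}{\sqrt{-52 + \left(\left(\frac{1}{132} + 153\right) - 55\right)} + 705108} = \frac{1}{\sqrt{-52 + \left(\frac{20197}{132} - 55\right)} + 705108} = \frac{1}{\sqrt{-52 + \frac{12937}{132}} + 705108} = \frac{1}{\sqrt{\frac{6073}{132}} + 705108} = \frac{1}{\frac{\sqrt{200409}}{66} + 705108} = \frac{1}{705108 + \frac{\sqrt{200409}}{66}}$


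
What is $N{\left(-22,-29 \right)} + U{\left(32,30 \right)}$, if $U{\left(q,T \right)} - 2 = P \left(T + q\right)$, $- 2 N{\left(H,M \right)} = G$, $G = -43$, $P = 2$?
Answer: $\frac{295}{2} \approx 147.5$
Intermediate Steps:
$N{\left(H,M \right)} = \frac{43}{2}$ ($N{\left(H,M \right)} = \left(- \frac{1}{2}\right) \left(-43\right) = \frac{43}{2}$)
$U{\left(q,T \right)} = 2 + 2 T + 2 q$ ($U{\left(q,T \right)} = 2 + 2 \left(T + q\right) = 2 + \left(2 T + 2 q\right) = 2 + 2 T + 2 q$)
$N{\left(-22,-29 \right)} + U{\left(32,30 \right)} = \frac{43}{2} + \left(2 + 2 \cdot 30 + 2 \cdot 32\right) = \frac{43}{2} + \left(2 + 60 + 64\right) = \frac{43}{2} + 126 = \frac{295}{2}$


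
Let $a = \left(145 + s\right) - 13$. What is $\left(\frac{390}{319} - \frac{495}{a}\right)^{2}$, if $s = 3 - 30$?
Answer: $\frac{60793209}{4986289} \approx 12.192$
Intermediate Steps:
$s = -27$ ($s = 3 - 30 = -27$)
$a = 105$ ($a = \left(145 - 27\right) - 13 = 118 - 13 = 105$)
$\left(\frac{390}{319} - \frac{495}{a}\right)^{2} = \left(\frac{390}{319} - \frac{495}{105}\right)^{2} = \left(390 \cdot \frac{1}{319} - \frac{33}{7}\right)^{2} = \left(\frac{390}{319} - \frac{33}{7}\right)^{2} = \left(- \frac{7797}{2233}\right)^{2} = \frac{60793209}{4986289}$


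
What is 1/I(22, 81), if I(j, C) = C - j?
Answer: 1/59 ≈ 0.016949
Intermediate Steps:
1/I(22, 81) = 1/(81 - 1*22) = 1/(81 - 22) = 1/59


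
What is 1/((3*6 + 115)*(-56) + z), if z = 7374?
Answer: -1/74 ≈ -0.013514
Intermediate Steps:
1/((3*6 + 115)*(-56) + z) = 1/((3*6 + 115)*(-56) + 7374) = 1/((18 + 115)*(-56) + 7374) = 1/(133*(-56) + 7374) = 1/(-7448 + 7374) = 1/(-74) = -1/74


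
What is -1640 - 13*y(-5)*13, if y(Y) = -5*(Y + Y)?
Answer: -10090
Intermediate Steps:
y(Y) = -10*Y
-1640 - 13*y(-5)*13 = -1640 - 13*(-10*(-5))*13 = -1640 - 13*50*13 = -1640 - 650*13 = -1640 - 1*8450 = -1640 - 8450 = -10090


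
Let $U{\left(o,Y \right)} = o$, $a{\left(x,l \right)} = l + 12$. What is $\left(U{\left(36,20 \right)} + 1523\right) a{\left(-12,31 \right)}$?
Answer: $67037$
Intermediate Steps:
$a{\left(x,l \right)} = 12 + l$
$\left(U{\left(36,20 \right)} + 1523\right) a{\left(-12,31 \right)} = \left(36 + 1523\right) \left(12 + 31\right) = 1559 \cdot 43 = 67037$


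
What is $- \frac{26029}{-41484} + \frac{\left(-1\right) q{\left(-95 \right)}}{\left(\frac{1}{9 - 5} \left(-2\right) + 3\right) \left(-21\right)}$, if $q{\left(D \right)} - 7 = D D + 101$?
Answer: $\frac{253493263}{1451940} \approx 174.59$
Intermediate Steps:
$q{\left(D \right)} = 108 + D^{2}$ ($q{\left(D \right)} = 7 + \left(D D + 101\right) = 7 + \left(D^{2} + 101\right) = 7 + \left(101 + D^{2}\right) = 108 + D^{2}$)
$- \frac{26029}{-41484} + \frac{\left(-1\right) q{\left(-95 \right)}}{\left(\frac{1}{9 - 5} \left(-2\right) + 3\right) \left(-21\right)} = - \frac{26029}{-41484} + \frac{\left(-1\right) \left(108 + \left(-95\right)^{2}\right)}{\left(\frac{1}{9 - 5} \left(-2\right) + 3\right) \left(-21\right)} = \left(-26029\right) \left(- \frac{1}{41484}\right) + \frac{\left(-1\right) \left(108 + 9025\right)}{\left(\frac{1}{4} \left(-2\right) + 3\right) \left(-21\right)} = \frac{26029}{41484} + \frac{\left(-1\right) 9133}{\left(\frac{1}{4} \left(-2\right) + 3\right) \left(-21\right)} = \frac{26029}{41484} - \frac{9133}{\left(- \frac{1}{2} + 3\right) \left(-21\right)} = \frac{26029}{41484} - \frac{9133}{\frac{5}{2} \left(-21\right)} = \frac{26029}{41484} - \frac{9133}{- \frac{105}{2}} = \frac{26029}{41484} - - \frac{18266}{105} = \frac{26029}{41484} + \frac{18266}{105} = \frac{253493263}{1451940}$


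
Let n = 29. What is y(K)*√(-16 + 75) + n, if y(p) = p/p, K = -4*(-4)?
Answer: 29 + √59 ≈ 36.681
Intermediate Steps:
K = 16
y(p) = 1
y(K)*√(-16 + 75) + n = 1*√(-16 + 75) + 29 = 1*√59 + 29 = √59 + 29 = 29 + √59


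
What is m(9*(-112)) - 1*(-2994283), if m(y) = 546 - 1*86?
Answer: 2994743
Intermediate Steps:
m(y) = 460 (m(y) = 546 - 86 = 460)
m(9*(-112)) - 1*(-2994283) = 460 - 1*(-2994283) = 460 + 2994283 = 2994743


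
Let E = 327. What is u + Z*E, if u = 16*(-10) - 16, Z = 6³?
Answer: 70456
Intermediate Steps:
Z = 216
u = -176 (u = -160 - 16 = -176)
u + Z*E = -176 + 216*327 = -176 + 70632 = 70456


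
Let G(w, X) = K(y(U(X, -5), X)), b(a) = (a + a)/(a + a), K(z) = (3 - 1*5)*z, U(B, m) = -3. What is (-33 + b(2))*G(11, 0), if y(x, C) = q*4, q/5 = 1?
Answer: 1280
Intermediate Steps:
q = 5 (q = 5*1 = 5)
y(x, C) = 20 (y(x, C) = 5*4 = 20)
K(z) = -2*z (K(z) = (3 - 5)*z = -2*z)
b(a) = 1 (b(a) = (2*a)/((2*a)) = (2*a)*(1/(2*a)) = 1)
G(w, X) = -40 (G(w, X) = -2*20 = -40)
(-33 + b(2))*G(11, 0) = (-33 + 1)*(-40) = -32*(-40) = 1280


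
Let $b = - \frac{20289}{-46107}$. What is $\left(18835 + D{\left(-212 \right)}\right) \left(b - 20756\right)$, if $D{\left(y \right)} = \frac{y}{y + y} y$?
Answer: $- \frac{1991468310843}{5123} \approx -3.8873 \cdot 10^{8}$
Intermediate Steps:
$b = \frac{6763}{15369}$ ($b = \left(-20289\right) \left(- \frac{1}{46107}\right) = \frac{6763}{15369} \approx 0.44004$)
$D{\left(y \right)} = \frac{y}{2}$ ($D{\left(y \right)} = \frac{y}{2 y} y = y \frac{1}{2 y} y = \frac{y}{2}$)
$\left(18835 + D{\left(-212 \right)}\right) \left(b - 20756\right) = \left(18835 + \frac{1}{2} \left(-212\right)\right) \left(\frac{6763}{15369} - 20756\right) = \left(18835 - 106\right) \left(- \frac{318992201}{15369}\right) = 18729 \left(- \frac{318992201}{15369}\right) = - \frac{1991468310843}{5123}$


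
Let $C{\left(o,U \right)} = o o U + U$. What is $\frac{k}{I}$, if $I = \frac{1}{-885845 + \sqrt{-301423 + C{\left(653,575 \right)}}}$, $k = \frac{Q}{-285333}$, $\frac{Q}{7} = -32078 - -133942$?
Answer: $\frac{631650005560}{285333} - \frac{713048 \sqrt{244884327}}{285333} \approx 2.1746 \cdot 10^{6}$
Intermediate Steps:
$C{\left(o,U \right)} = U + U o^{2}$ ($C{\left(o,U \right)} = o^{2} U + U = U o^{2} + U = U + U o^{2}$)
$Q = 713048$ ($Q = 7 \left(-32078 - -133942\right) = 7 \left(-32078 + 133942\right) = 7 \cdot 101864 = 713048$)
$k = - \frac{713048}{285333}$ ($k = \frac{713048}{-285333} = 713048 \left(- \frac{1}{285333}\right) = - \frac{713048}{285333} \approx -2.499$)
$I = \frac{1}{-885845 + \sqrt{244884327}}$ ($I = \frac{1}{-885845 + \sqrt{-301423 + 575 \left(1 + 653^{2}\right)}} = \frac{1}{-885845 + \sqrt{-301423 + 575 \left(1 + 426409\right)}} = \frac{1}{-885845 + \sqrt{-301423 + 575 \cdot 426410}} = \frac{1}{-885845 + \sqrt{-301423 + 245185750}} = \frac{1}{-885845 + \sqrt{244884327}} \approx -1.1492 \cdot 10^{-6}$)
$\frac{k}{I} = - \frac{713048}{285333 \left(- \frac{885845}{784476479698} - \frac{\sqrt{244884327}}{784476479698}\right)}$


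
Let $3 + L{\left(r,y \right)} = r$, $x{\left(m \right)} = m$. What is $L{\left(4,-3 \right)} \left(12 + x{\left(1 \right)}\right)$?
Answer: $13$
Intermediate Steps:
$L{\left(r,y \right)} = -3 + r$
$L{\left(4,-3 \right)} \left(12 + x{\left(1 \right)}\right) = \left(-3 + 4\right) \left(12 + 1\right) = 1 \cdot 13 = 13$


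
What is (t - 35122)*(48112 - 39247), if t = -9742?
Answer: -397719360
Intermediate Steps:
(t - 35122)*(48112 - 39247) = (-9742 - 35122)*(48112 - 39247) = -44864*8865 = -397719360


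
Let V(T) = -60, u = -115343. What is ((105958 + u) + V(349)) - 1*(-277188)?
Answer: 267743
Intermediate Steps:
((105958 + u) + V(349)) - 1*(-277188) = ((105958 - 115343) - 60) - 1*(-277188) = (-9385 - 60) + 277188 = -9445 + 277188 = 267743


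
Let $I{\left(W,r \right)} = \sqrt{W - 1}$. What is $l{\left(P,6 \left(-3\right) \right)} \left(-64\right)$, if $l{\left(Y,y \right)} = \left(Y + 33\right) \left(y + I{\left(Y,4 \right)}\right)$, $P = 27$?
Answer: $69120 - 3840 \sqrt{26} \approx 49540.0$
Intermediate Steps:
$I{\left(W,r \right)} = \sqrt{-1 + W}$
$l{\left(Y,y \right)} = \left(33 + Y\right) \left(y + \sqrt{-1 + Y}\right)$ ($l{\left(Y,y \right)} = \left(Y + 33\right) \left(y + \sqrt{-1 + Y}\right) = \left(33 + Y\right) \left(y + \sqrt{-1 + Y}\right)$)
$l{\left(P,6 \left(-3\right) \right)} \left(-64\right) = \left(33 \cdot 6 \left(-3\right) + 33 \sqrt{-1 + 27} + 27 \cdot 6 \left(-3\right) + 27 \sqrt{-1 + 27}\right) \left(-64\right) = \left(33 \left(-18\right) + 33 \sqrt{26} + 27 \left(-18\right) + 27 \sqrt{26}\right) \left(-64\right) = \left(-594 + 33 \sqrt{26} - 486 + 27 \sqrt{26}\right) \left(-64\right) = \left(-1080 + 60 \sqrt{26}\right) \left(-64\right) = 69120 - 3840 \sqrt{26}$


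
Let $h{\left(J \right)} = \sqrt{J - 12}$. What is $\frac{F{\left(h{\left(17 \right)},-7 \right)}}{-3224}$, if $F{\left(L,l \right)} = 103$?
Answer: $- \frac{103}{3224} \approx -0.031948$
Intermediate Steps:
$h{\left(J \right)} = \sqrt{-12 + J}$
$\frac{F{\left(h{\left(17 \right)},-7 \right)}}{-3224} = \frac{103}{-3224} = 103 \left(- \frac{1}{3224}\right) = - \frac{103}{3224}$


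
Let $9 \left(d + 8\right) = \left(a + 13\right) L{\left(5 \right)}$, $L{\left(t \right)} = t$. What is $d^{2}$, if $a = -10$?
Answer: $\frac{361}{9} \approx 40.111$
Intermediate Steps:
$d = - \frac{19}{3}$ ($d = -8 + \frac{\left(-10 + 13\right) 5}{9} = -8 + \frac{3 \cdot 5}{9} = -8 + \frac{1}{9} \cdot 15 = -8 + \frac{5}{3} = - \frac{19}{3} \approx -6.3333$)
$d^{2} = \left(- \frac{19}{3}\right)^{2} = \frac{361}{9}$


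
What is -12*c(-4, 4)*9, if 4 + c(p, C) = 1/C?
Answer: 405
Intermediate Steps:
c(p, C) = -4 + 1/C
-12*c(-4, 4)*9 = -12*(-4 + 1/4)*9 = -12*(-15/4)*9 = 45*9 = 405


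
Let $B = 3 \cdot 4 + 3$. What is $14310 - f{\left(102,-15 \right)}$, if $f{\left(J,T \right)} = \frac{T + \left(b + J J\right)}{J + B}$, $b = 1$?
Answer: $\frac{1663880}{117} \approx 14221.0$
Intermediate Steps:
$B = 15$ ($B = 12 + 3 = 15$)
$f{\left(J,T \right)} = \frac{1 + T + J^{2}}{15 + J}$ ($f{\left(J,T \right)} = \frac{T + \left(1 + J J\right)}{J + 15} = \frac{T + \left(1 + J^{2}\right)}{15 + J} = \frac{1 + T + J^{2}}{15 + J}$)
$14310 - f{\left(102,-15 \right)} = 14310 - \frac{1 - 15 + 102^{2}}{15 + 102} = 14310 - \frac{1 - 15 + 10404}{117} = 14310 - \frac{1}{117} \cdot 10390 = 14310 - \frac{10390}{117} = \frac{1663880}{117}$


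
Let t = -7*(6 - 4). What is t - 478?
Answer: -492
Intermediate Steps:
t = -14 (t = -7*2 = -14)
t - 478 = -14 - 478 = -492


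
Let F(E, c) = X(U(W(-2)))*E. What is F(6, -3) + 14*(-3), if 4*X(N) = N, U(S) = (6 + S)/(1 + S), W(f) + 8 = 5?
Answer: -177/4 ≈ -44.250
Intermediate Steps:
W(f) = -3 (W(f) = -8 + 5 = -3)
U(S) = (6 + S)/(1 + S)
X(N) = N/4
F(E, c) = -3*E/8 (F(E, c) = (((6 - 3)/(1 - 3))/4)*E = ((3/(-2))/4)*E = ((-1/2*3)/4)*E = ((1/4)*(-3/2))*E = -3*E/8)
F(6, -3) + 14*(-3) = -3/8*6 + 14*(-3) = -9/4 - 42 = -177/4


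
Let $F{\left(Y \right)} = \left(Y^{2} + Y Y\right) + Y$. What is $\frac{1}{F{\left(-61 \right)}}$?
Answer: $\frac{1}{7381} \approx 0.00013548$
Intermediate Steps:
$F{\left(Y \right)} = Y + 2 Y^{2}$ ($F{\left(Y \right)} = \left(Y^{2} + Y^{2}\right) + Y = 2 Y^{2} + Y = Y + 2 Y^{2}$)
$\frac{1}{F{\left(-61 \right)}} = \frac{1}{\left(-61\right) \left(1 + 2 \left(-61\right)\right)} = \frac{1}{\left(-61\right) \left(1 - 122\right)} = \frac{1}{\left(-61\right) \left(-121\right)} = \frac{1}{7381}$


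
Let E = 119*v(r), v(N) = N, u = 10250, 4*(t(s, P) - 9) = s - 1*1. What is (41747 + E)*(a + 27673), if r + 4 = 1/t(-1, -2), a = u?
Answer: 1565651055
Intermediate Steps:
t(s, P) = 35/4 + s/4 (t(s, P) = 9 + (s - 1*1)/4 = 9 + (s - 1)/4 = 9 + (-1 + s)/4 = 9 + (-1/4 + s/4) = 35/4 + s/4)
a = 10250
r = -66/17 (r = -4 + 1/(35/4 + (1/4)*(-1)) = -4 + 1/(35/4 - 1/4) = -4 + 1/(17/2) = -4 + 2/17 = -66/17 ≈ -3.8824)
E = -462 (E = 119*(-66/17) = -462)
(41747 + E)*(a + 27673) = (41747 - 462)*(10250 + 27673) = 41285*37923 = 1565651055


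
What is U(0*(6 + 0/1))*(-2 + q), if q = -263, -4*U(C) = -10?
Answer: -1325/2 ≈ -662.50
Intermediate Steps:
U(C) = 5/2 (U(C) = -1/4*(-10) = 5/2)
U(0*(6 + 0/1))*(-2 + q) = 5*(-2 - 263)/2 = (5/2)*(-265) = -1325/2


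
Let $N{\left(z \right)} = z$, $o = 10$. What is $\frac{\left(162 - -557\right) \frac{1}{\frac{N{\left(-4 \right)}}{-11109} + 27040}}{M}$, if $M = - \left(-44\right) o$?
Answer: $\frac{7987371}{132170440160} \approx 6.0432 \cdot 10^{-5}$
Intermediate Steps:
$M = 440$ ($M = - \left(-44\right) 10 = \left(-1\right) \left(-440\right) = 440$)
$\frac{\left(162 - -557\right) \frac{1}{\frac{N{\left(-4 \right)}}{-11109} + 27040}}{M} = \frac{\left(162 - -557\right) \frac{1}{- \frac{4}{-11109} + 27040}}{440} = \frac{162 + \left(-89 + 646\right)}{\left(-4\right) \left(- \frac{1}{11109}\right) + 27040} \cdot \frac{1}{440} = \frac{162 + 557}{\frac{4}{11109} + 27040} \cdot \frac{1}{440} = \frac{719}{\frac{300387364}{11109}} \cdot \frac{1}{440} = 719 \cdot \frac{11109}{300387364} \cdot \frac{1}{440} = \frac{7987371}{300387364} \cdot \frac{1}{440} = \frac{7987371}{132170440160}$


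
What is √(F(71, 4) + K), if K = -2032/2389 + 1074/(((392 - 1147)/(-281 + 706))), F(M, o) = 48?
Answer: I*√72538541662630/360739 ≈ 23.61*I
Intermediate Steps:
K = -218398642/360739 (K = -2032*1/2389 + 1074/((-755/425)) = -2032/2389 + 1074/((-755*1/425)) = -2032/2389 + 1074/(-151/85) = -2032/2389 + 1074*(-85/151) = -2032/2389 - 91290/151 = -218398642/360739 ≈ -605.42)
√(F(71, 4) + K) = √(48 - 218398642/360739) = √(-201083170/360739) = I*√72538541662630/360739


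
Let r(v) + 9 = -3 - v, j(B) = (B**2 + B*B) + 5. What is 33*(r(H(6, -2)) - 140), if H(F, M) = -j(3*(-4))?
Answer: 4653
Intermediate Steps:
j(B) = 5 + 2*B**2 (j(B) = (B**2 + B**2) + 5 = 2*B**2 + 5 = 5 + 2*B**2)
H(F, M) = -293 (H(F, M) = -(5 + 2*(3*(-4))**2) = -(5 + 2*(-12)**2) = -(5 + 2*144) = -(5 + 288) = -1*293 = -293)
r(v) = -12 - v (r(v) = -9 + (-3 - v) = -12 - v)
33*(r(H(6, -2)) - 140) = 33*((-12 - 1*(-293)) - 140) = 33*((-12 + 293) - 140) = 33*(281 - 140) = 33*141 = 4653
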